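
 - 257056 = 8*(  -  32132 )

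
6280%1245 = 55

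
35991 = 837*43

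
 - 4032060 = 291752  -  4323812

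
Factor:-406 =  -2^1* 7^1 * 29^1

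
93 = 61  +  32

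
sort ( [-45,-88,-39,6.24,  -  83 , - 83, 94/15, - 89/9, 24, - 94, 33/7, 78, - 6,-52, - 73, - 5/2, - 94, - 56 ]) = [- 94, - 94, - 88, - 83, - 83, - 73, -56, - 52, - 45, - 39, - 89/9, - 6 , - 5/2, 33/7,6.24, 94/15,  24,  78]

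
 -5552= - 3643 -1909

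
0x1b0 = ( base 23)ii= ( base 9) 530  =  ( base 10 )432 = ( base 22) je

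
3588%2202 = 1386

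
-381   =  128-509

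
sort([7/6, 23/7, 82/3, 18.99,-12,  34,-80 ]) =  [  -  80,  -  12,7/6, 23/7, 18.99, 82/3,  34 ] 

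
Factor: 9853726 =2^1*4926863^1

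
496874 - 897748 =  - 400874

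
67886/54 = 1257 + 4/27 = 1257.15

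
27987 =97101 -69114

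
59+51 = 110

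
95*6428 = 610660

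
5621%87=53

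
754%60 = 34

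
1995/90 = 22 + 1/6 =22.17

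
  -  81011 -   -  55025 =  - 25986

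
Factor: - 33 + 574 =541^1 = 541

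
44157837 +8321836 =52479673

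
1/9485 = 1/9485  =  0.00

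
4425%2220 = 2205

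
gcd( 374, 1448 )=2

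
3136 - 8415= -5279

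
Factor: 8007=3^1 *17^1 * 157^1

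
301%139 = 23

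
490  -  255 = 235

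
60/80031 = 20/26677 = 0.00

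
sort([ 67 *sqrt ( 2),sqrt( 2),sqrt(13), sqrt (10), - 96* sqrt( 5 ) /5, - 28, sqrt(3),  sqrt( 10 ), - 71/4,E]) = [ - 96*sqrt(5 ) /5, - 28, - 71/4, sqrt(2), sqrt ( 3),E , sqrt( 10), sqrt(10 ),sqrt (13), 67*sqrt( 2)] 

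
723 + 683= 1406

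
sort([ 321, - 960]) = [ - 960, 321 ]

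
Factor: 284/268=67^(-1)*71^1 = 71/67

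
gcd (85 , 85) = 85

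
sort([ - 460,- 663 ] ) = [ - 663, - 460] 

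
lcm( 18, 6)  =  18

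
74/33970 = 37/16985 = 0.00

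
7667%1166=671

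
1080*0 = 0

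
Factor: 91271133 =3^2* 47^1*215771^1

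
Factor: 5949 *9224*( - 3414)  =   - 187338388464 = -2^4*3^3*569^1*661^1 * 1153^1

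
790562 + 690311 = 1480873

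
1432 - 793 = 639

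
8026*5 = 40130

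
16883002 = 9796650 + 7086352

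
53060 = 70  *758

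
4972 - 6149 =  - 1177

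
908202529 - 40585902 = 867616627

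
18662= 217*86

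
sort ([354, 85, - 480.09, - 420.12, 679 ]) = [ - 480.09, - 420.12, 85,354,679]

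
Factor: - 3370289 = - 13^1*31^1*8363^1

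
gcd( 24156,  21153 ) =33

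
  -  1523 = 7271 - 8794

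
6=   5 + 1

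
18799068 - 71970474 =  - 53171406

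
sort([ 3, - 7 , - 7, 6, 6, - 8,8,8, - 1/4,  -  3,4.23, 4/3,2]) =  [ - 8 , - 7,  -  7, - 3 , - 1/4,4/3, 2,3,4.23,6,6,8,8 ] 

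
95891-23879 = 72012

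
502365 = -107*( -4695) 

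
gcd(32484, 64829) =1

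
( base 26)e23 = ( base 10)9519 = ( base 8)22457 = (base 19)1770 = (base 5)301034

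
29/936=29/936 = 0.03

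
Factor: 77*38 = 2^1*7^1*11^1*19^1 = 2926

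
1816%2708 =1816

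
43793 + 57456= 101249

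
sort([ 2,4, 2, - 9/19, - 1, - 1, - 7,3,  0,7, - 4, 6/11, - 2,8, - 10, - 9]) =[-10, - 9, - 7, - 4, - 2, - 1, - 1, -9/19, 0, 6/11,  2,2,3, 4,7, 8]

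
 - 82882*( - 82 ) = 6796324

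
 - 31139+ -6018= - 37157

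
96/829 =96/829 = 0.12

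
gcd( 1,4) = 1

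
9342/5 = 9342/5 = 1868.40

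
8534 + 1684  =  10218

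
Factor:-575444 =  - 2^2*263^1*547^1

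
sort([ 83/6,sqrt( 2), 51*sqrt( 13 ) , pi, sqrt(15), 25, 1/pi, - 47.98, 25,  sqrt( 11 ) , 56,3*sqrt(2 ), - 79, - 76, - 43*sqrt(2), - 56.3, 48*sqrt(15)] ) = [ - 79,-76, - 43*sqrt(2 ), - 56.3, - 47.98, 1/pi,sqrt(2 ), pi,sqrt(11), sqrt( 15 ), 3*sqrt( 2 ), 83/6, 25, 25 , 56, 51*sqrt(13), 48*sqrt( 15 )]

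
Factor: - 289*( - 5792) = 2^5*17^2*181^1 = 1673888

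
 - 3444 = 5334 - 8778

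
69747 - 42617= 27130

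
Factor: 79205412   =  2^2 * 3^1*11^1*13^1*101^1*457^1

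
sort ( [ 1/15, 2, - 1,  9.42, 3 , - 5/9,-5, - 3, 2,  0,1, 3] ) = [ - 5, - 3 , - 1 , - 5/9,0,1/15,1, 2,2, 3,3 , 9.42 ]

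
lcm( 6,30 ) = 30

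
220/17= 220/17 = 12.94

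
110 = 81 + 29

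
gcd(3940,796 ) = 4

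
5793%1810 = 363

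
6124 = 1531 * 4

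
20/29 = 20/29 = 0.69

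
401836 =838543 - 436707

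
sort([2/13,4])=[2/13, 4 ]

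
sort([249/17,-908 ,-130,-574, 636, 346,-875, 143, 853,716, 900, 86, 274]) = [ - 908,-875,-574,- 130, 249/17 , 86,143, 274, 346, 636,  716, 853, 900]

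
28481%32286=28481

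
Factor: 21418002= 2^1*3^2 *71^1*16759^1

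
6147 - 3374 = 2773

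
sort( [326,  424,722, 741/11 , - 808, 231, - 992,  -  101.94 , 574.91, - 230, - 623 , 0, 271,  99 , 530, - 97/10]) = [ - 992, - 808,  -  623 , - 230, - 101.94, - 97/10, 0, 741/11, 99, 231, 271, 326, 424,  530, 574.91,722]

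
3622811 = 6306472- 2683661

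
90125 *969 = 87331125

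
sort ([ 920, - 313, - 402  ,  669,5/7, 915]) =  [ - 402,  -  313  ,  5/7, 669, 915, 920]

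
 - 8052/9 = -895 + 1/3 = -894.67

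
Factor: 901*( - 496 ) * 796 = -2^6*17^1*31^1 *53^1*199^1 = - 355729216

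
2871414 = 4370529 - 1499115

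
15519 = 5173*3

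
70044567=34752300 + 35292267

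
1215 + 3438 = 4653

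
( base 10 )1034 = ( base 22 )230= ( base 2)10000001010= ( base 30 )14e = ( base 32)10a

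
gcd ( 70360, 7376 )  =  8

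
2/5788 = 1/2894=0.00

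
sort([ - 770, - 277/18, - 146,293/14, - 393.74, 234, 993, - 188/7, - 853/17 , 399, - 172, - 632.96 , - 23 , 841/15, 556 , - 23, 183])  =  [ - 770, - 632.96, - 393.74, - 172, - 146,  -  853/17, - 188/7, - 23 , - 23, - 277/18, 293/14, 841/15, 183 , 234,  399,  556, 993 ] 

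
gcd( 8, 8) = 8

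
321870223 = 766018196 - 444147973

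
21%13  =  8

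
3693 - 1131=2562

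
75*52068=3905100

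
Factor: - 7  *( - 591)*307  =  3^1 * 7^1 * 197^1 * 307^1 = 1270059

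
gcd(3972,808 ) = 4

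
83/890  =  83/890 = 0.09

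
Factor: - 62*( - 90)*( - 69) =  - 385020= -  2^2*  3^3 * 5^1 * 23^1*31^1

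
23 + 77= 100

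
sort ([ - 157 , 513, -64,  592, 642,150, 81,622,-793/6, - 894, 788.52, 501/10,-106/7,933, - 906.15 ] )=[ - 906.15, - 894,-157,  -  793/6, - 64, - 106/7,501/10, 81,150,513  ,  592,622 , 642,788.52,933] 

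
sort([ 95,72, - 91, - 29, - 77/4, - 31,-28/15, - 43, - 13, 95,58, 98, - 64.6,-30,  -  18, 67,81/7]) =[ - 91, - 64.6,-43,  -  31, - 30,-29, - 77/4, - 18, - 13,- 28/15, 81/7, 58,67,72,95, 95,98 ]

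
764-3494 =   -  2730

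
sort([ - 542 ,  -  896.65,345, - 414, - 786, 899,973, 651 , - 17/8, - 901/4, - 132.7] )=[- 896.65,- 786, - 542, - 414,  -  901/4, - 132.7, - 17/8,345 , 651,899,973 ]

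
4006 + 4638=8644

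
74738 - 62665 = 12073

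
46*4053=186438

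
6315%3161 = 3154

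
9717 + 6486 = 16203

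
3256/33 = 296/3 = 98.67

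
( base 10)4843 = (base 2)1001011101011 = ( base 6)34231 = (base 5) 123333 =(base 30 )5BD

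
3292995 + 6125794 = 9418789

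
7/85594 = 7/85594 = 0.00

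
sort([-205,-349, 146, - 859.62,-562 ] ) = [ -859.62 ,-562 , - 349,  -  205, 146 ]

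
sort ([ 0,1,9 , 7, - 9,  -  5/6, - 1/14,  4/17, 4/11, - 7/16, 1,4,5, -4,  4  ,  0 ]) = [ - 9,-4, - 5/6,  -  7/16, - 1/14,0, 0,4/17, 4/11, 1, 1, 4,4,  5,7,9]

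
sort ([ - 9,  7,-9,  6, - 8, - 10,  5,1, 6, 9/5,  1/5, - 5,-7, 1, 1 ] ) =[ - 10, - 9,-9, - 8, - 7, - 5, 1/5, 1 , 1,1, 9/5 , 5, 6,6,7]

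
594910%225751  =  143408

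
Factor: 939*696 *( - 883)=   -  577079352 = -2^3*3^2 * 29^1*313^1*883^1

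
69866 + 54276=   124142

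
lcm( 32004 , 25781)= 928116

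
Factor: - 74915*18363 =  - 3^1*5^1*6121^1*14983^1 =-1375664145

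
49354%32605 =16749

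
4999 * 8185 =40916815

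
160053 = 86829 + 73224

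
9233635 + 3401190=12634825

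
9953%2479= 37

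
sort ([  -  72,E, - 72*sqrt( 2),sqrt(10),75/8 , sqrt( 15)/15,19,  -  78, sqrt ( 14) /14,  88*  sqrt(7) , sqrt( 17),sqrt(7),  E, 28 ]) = [ - 72*sqrt( 2),-78, - 72,sqrt( 15)/15 , sqrt(14 ) /14, sqrt(7 ), E,  E,sqrt (10),sqrt( 17),75/8, 19,28, 88 * sqrt(7) ]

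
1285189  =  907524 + 377665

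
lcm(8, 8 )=8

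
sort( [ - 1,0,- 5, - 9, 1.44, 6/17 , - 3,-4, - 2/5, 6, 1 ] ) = [-9, -5,  -  4, - 3 , - 1,- 2/5, 0,6/17,  1,1.44, 6 ] 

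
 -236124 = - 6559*36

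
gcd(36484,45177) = 1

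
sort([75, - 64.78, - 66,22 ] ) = [ - 66,-64.78, 22,75]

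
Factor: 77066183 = 41^1*1879663^1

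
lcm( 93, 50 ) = 4650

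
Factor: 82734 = 2^1*3^1*13789^1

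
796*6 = 4776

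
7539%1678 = 827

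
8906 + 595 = 9501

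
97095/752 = 97095/752 = 129.12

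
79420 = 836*95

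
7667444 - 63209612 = -55542168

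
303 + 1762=2065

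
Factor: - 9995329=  - 9995329^1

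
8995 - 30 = 8965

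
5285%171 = 155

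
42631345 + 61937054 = 104568399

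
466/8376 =233/4188=0.06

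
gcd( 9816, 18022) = 2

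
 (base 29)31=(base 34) 2K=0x58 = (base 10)88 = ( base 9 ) 107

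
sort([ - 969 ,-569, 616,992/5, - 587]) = [ - 969,- 587, - 569 , 992/5, 616 ] 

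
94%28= 10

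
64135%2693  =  2196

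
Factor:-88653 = -3^1*29^1*1019^1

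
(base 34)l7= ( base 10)721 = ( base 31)n8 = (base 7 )2050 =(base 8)1321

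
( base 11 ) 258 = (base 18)GH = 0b100110001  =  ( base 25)C5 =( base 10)305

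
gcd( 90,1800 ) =90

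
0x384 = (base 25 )1B0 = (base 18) 2E0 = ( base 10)900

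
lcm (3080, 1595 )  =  89320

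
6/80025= 2/26675  =  0.00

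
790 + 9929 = 10719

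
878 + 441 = 1319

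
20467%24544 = 20467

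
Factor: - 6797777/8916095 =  - 5^( - 1) * 7^1*971111^1*1783219^( - 1) 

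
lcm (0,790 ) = 0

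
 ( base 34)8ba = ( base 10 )9632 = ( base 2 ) 10010110100000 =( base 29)bd4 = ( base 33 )8RT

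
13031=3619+9412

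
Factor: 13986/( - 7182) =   -  37/19 = - 19^(  -  1 )*37^1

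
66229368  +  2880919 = 69110287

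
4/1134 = 2/567 = 0.00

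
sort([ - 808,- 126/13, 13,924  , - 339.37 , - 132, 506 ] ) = [ - 808, -339.37, - 132,-126/13, 13 , 506,924] 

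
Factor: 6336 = 2^6*3^2*11^1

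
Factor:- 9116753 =-163^1*55931^1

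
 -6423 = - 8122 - - 1699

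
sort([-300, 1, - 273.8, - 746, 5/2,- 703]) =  [ - 746, - 703,-300,  -  273.8, 1,  5/2]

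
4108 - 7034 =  - 2926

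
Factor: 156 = 2^2 * 3^1 * 13^1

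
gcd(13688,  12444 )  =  4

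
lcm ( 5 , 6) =30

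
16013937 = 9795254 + 6218683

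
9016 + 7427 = 16443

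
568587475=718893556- 150306081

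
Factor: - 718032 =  - 2^4*3^1 * 7^1*2137^1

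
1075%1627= 1075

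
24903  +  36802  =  61705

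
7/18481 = 7/18481=0.00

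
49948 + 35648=85596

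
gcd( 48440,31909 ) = 1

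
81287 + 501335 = 582622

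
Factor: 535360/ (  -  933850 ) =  - 53536/93385 = - 2^5 *5^( - 1)*7^1*19^(-1 )*239^1 * 983^( - 1)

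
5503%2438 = 627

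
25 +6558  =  6583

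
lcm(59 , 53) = 3127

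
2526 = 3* 842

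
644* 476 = 306544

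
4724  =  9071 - 4347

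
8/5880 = 1/735 = 0.00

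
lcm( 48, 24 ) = 48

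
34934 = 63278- 28344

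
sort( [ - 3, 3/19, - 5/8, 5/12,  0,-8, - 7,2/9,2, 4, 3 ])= [ - 8,  -  7, - 3, - 5/8,  0, 3/19,2/9,5/12, 2,  3, 4]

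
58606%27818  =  2970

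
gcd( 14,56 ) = 14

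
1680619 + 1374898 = 3055517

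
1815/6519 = 605/2173 = 0.28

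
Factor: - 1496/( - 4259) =2^3 * 11^1 * 17^1*4259^( - 1 )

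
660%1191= 660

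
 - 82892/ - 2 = 41446/1 =41446.00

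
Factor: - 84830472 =  -  2^3*3^2 * 1178201^1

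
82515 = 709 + 81806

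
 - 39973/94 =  - 39973/94 = - 425.24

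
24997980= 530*47166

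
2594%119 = 95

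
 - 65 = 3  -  68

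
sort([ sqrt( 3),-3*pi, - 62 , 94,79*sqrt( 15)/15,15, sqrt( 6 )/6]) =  [-62,-3*pi, sqrt(6 ) /6, sqrt(3), 15,79*sqrt( 15 )/15, 94] 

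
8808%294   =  282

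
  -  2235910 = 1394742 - 3630652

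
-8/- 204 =2/51 = 0.04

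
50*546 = 27300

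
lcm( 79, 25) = 1975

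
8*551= 4408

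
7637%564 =305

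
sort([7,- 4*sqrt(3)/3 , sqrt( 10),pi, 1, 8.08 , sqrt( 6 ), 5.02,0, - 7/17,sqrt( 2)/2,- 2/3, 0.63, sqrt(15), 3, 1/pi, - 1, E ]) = [-4*sqrt( 3)/3, - 1, - 2/3, - 7/17,0,1/pi, 0.63, sqrt (2) /2,1 , sqrt (6), E,3, pi, sqrt(10), sqrt( 15),5.02,7,8.08 ] 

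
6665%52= 9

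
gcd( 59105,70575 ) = 5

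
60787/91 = 60787/91 = 667.99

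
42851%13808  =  1427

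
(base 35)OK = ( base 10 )860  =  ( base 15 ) 3c5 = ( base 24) 1bk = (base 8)1534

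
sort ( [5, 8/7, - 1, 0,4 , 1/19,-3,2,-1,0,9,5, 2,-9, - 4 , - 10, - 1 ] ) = [-10, - 9,  -  4, - 3  , - 1, - 1, - 1,0 , 0,1/19, 8/7, 2 , 2 , 4,5, 5, 9]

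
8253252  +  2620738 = 10873990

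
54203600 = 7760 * 6985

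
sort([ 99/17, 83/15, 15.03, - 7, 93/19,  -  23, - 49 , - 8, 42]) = [ - 49, - 23, - 8, - 7, 93/19, 83/15, 99/17, 15.03,42] 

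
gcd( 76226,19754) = 2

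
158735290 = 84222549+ 74512741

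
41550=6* 6925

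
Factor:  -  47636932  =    -  2^2*7^1 * 523^1 * 3253^1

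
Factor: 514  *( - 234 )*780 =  - 93815280 = - 2^4* 3^3*5^1*13^2*257^1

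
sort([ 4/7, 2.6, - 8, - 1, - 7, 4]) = [ - 8, - 7, - 1,4/7,2.6,4]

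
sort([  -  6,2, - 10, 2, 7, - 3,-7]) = [  -  10, - 7, - 6, - 3, 2 , 2,  7]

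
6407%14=9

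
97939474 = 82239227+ 15700247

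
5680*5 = 28400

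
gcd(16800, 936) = 24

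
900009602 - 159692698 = 740316904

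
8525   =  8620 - 95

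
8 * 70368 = 562944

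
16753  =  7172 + 9581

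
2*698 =1396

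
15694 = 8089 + 7605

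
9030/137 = 9030/137= 65.91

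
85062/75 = 1134 + 4/25=1134.16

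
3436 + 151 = 3587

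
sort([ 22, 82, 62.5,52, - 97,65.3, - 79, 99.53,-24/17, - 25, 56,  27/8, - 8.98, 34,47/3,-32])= [ - 97, - 79, - 32,-25, - 8.98 ,-24/17,  27/8, 47/3, 22,  34, 52, 56, 62.5, 65.3, 82,99.53] 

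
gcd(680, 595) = 85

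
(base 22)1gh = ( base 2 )1101010101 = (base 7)2326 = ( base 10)853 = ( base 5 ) 11403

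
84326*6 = 505956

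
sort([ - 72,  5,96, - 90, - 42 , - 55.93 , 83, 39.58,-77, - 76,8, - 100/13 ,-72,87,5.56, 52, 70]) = [ - 90 , - 77, - 76 ,-72, - 72,-55.93, - 42,-100/13,5, 5.56, 8, 39.58 , 52, 70, 83,  87, 96] 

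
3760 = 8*470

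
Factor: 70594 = 2^1*47^1 * 751^1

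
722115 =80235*9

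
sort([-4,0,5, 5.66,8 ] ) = [ - 4,0, 5,5.66, 8 ]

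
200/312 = 25/39 = 0.64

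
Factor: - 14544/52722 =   -  8/29 = -2^3*29^ ( - 1 )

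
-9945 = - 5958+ - 3987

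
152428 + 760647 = 913075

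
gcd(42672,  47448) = 24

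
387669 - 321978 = 65691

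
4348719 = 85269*51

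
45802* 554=25374308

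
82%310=82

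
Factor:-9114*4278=  -  38989692 = - 2^2*3^2*7^2*23^1*31^2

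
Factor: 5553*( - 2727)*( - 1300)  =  2^2*3^5*5^2*13^1*101^1 * 617^1 = 19685940300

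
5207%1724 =35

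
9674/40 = 4837/20= 241.85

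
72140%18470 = 16730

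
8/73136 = 1/9142 = 0.00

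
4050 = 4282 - 232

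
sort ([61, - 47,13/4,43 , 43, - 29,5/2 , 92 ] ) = [- 47, - 29,  5/2,13/4,43,43,61, 92 ] 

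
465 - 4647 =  - 4182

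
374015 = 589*635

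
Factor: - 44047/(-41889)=3^( - 1)*17^1*2591^1*13963^( - 1 ) 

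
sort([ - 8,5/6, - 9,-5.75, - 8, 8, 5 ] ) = [- 9, -8,-8,-5.75, 5/6,5, 8]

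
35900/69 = 35900/69 = 520.29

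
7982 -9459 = - 1477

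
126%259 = 126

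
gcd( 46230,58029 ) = 69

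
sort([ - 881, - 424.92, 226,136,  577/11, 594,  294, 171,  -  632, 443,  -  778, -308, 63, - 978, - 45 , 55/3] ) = [-978, - 881,-778 , - 632, -424.92, - 308,  -  45,55/3,  577/11,63,136, 171, 226, 294,  443, 594]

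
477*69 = 32913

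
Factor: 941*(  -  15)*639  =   - 3^3*5^1*71^1 * 941^1= - 9019485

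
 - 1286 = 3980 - 5266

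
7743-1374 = 6369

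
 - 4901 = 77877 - 82778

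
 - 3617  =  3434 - 7051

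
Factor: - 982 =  - 2^1 * 491^1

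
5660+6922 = 12582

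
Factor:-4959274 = -2^1 * 17^1 * 145861^1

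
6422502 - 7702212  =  -1279710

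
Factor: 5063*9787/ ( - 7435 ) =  - 5^(  -  1 ) *61^1*83^1  *1487^(  -  1)*9787^1=- 49551581/7435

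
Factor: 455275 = 5^2*18211^1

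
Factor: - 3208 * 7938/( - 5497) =25465104/5497 = 2^4*3^4*7^2 * 23^( - 1)*239^(- 1) * 401^1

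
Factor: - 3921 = - 3^1*1307^1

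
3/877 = 3/877 = 0.00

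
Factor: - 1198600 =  - 2^3*5^2*13^1*461^1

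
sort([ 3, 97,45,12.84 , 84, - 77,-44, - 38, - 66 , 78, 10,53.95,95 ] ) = [ - 77,-66, - 44,  -  38, 3,10,12.84,45,53.95,78,84 , 95 , 97]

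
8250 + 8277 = 16527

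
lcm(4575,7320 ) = 36600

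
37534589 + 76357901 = 113892490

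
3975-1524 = 2451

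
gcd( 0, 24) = 24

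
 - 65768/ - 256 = 8221/32=256.91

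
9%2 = 1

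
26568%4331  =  582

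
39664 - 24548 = 15116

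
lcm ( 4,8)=8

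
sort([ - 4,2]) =[- 4,2]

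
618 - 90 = 528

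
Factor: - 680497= - 401^1*1697^1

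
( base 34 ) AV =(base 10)371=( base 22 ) GJ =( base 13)227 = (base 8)563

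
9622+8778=18400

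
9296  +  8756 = 18052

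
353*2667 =941451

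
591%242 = 107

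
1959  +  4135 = 6094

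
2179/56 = 38+51/56 = 38.91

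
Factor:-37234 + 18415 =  - 3^3*17^1*41^1 = -18819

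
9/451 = 9/451=0.02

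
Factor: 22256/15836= 52/37  =  2^2 * 13^1*37^( -1 )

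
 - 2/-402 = 1/201= 0.00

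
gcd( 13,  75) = 1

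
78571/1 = 78571 = 78571.00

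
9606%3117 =255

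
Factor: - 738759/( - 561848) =831/632 = 2^(-3 )*3^1*79^( - 1) * 277^1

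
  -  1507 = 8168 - 9675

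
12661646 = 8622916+4038730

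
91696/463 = 91696/463  =  198.05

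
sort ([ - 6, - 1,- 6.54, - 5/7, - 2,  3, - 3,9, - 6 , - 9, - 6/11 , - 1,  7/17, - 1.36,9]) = [ - 9, - 6.54, - 6, - 6, - 3,- 2, - 1.36, - 1,-1, - 5/7,-6/11,7/17,  3, 9,9 ]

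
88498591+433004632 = 521503223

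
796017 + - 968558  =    -  172541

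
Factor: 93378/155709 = 394/657 = 2^1 * 3^( - 2) * 73^ (-1)*197^1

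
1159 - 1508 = -349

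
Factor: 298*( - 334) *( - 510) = 2^3*3^1*5^1*17^1*149^1*167^1  =  50761320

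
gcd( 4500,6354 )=18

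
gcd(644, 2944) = 92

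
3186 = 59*54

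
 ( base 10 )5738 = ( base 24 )9N2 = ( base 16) 166A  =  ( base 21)D05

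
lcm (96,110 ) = 5280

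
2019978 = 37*54594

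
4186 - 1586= 2600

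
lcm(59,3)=177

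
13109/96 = 13109/96 = 136.55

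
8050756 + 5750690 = 13801446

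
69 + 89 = 158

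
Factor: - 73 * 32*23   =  -2^5*  23^1*73^1=- 53728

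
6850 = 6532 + 318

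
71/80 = 71/80 = 0.89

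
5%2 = 1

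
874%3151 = 874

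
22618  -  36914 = - 14296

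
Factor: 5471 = 5471^1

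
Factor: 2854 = 2^1*  1427^1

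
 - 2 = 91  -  93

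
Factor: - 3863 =-3863^1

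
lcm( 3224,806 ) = 3224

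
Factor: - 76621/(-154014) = 397/798 = 2^( - 1 )*3^( - 1)*7^( - 1)*19^( - 1 )*397^1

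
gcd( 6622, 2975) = 7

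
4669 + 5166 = 9835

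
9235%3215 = 2805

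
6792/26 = 3396/13 = 261.23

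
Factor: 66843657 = 3^3*31^1*79861^1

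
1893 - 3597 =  - 1704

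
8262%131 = 9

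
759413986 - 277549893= 481864093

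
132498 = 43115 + 89383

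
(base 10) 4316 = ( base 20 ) AFG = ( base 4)1003130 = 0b1000011011100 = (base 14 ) 1804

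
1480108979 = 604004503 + 876104476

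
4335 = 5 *867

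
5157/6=859+1/2=859.50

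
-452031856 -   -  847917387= 395885531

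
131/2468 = 131/2468=0.05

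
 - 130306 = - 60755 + - 69551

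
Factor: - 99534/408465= - 2^1 * 3^ ( - 1 )*5^( - 1 )*29^ ( - 1) * 53^1 =-106/435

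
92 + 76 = 168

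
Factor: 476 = 2^2*7^1*17^1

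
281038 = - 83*( - 3386 )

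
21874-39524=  - 17650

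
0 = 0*6602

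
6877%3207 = 463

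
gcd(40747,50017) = 1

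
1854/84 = 22+ 1/14 = 22.07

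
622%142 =54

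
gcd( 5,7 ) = 1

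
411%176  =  59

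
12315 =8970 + 3345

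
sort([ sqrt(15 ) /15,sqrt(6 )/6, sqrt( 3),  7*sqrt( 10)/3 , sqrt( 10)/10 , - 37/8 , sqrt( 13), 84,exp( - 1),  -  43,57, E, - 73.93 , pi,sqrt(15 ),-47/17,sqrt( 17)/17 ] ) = [- 73.93, - 43,  -  37/8,-47/17 , sqrt(17) /17,  sqrt( 15)/15,sqrt(10) /10,exp( - 1),sqrt( 6 ) /6, sqrt(3 ),E,pi, sqrt( 13 ),sqrt(15),7*sqrt(10 )/3,57, 84]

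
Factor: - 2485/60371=-5^1*7^1*71^1*73^( - 1 )*827^( - 1 ) 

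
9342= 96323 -86981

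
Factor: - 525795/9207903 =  - 175265/3069301 = -5^1 * 41^( -1) * 35053^1*74861^(  -  1)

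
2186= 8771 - 6585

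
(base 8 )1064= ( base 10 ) 564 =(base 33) h3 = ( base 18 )1d6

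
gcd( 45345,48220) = 5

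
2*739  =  1478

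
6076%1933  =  277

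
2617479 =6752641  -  4135162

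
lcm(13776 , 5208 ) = 427056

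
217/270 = 217/270= 0.80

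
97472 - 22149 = 75323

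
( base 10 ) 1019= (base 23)1L7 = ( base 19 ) 2FC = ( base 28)18B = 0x3FB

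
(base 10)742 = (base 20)1H2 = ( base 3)1000111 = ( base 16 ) 2e6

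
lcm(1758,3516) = 3516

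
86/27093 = 86/27093 = 0.00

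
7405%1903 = 1696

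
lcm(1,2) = 2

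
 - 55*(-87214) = 4796770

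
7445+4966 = 12411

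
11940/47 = 254 + 2/47= 254.04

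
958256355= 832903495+125352860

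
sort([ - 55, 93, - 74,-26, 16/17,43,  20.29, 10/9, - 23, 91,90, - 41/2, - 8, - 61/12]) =[ - 74, - 55, - 26, - 23,-41/2, - 8,-61/12, 16/17,10/9,20.29, 43,  90,  91,93]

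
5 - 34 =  - 29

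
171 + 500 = 671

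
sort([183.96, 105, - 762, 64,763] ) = [ - 762, 64, 105, 183.96,763]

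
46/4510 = 23/2255 = 0.01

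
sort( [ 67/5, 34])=[ 67/5,34]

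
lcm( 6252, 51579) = 206316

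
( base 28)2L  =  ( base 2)1001101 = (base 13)5C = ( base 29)2j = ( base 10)77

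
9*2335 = 21015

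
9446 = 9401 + 45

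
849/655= 849/655 = 1.30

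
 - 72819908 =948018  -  73767926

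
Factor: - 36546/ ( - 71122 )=18273/35561 = 3^1 * 43^(-1)*827^(-1)*6091^1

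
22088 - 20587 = 1501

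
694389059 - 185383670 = 509005389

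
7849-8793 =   -  944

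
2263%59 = 21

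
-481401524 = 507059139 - 988460663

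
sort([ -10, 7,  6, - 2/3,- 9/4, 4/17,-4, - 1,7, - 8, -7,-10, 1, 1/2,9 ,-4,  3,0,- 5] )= [-10,-10,  -  8,-7, - 5, -4,- 4  , - 9/4, - 1,  -  2/3, 0,4/17 , 1/2,1, 3,6,7,7,9] 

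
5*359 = 1795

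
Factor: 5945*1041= 3^1*5^1*29^1*41^1*347^1 =6188745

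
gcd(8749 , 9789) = 13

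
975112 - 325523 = 649589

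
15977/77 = 207 + 38/77 =207.49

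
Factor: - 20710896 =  - 2^4*3^1*17^2*1493^1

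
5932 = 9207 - 3275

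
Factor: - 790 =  - 2^1*5^1*79^1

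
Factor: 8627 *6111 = 52719597  =  3^2 * 7^1*97^1 * 8627^1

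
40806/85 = 40806/85 = 480.07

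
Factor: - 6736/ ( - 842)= 8 = 2^3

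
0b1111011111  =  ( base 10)991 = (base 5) 12431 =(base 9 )1321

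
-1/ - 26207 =1/26207  =  0.00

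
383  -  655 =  - 272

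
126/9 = 14 = 14.00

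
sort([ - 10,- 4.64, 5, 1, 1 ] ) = [ - 10,- 4.64,1,1, 5]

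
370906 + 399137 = 770043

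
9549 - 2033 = 7516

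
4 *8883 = 35532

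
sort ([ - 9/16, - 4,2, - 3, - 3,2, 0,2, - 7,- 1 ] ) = [ - 7, - 4, - 3, -3, - 1 ,  -  9/16,0,2,2, 2 ]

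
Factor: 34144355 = 5^1*7^1*975553^1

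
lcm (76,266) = 532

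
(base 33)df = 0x1BC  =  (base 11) 374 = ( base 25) hj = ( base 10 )444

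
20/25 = 4/5=0.80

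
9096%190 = 166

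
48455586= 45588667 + 2866919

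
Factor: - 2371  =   - 2371^1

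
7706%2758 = 2190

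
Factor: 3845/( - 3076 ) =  - 5/4 = - 2^( - 2)*5^1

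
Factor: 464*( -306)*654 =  - 92857536 = - 2^6*3^3*17^1*29^1*109^1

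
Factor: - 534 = -2^1*3^1*89^1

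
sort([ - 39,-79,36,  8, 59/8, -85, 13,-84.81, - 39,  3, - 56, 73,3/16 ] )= [ - 85 , - 84.81,-79, - 56, - 39, - 39, 3/16, 3 , 59/8,8 , 13, 36, 73 ] 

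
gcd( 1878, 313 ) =313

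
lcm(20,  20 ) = 20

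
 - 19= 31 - 50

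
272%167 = 105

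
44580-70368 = -25788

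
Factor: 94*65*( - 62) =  - 378820= - 2^2*5^1 *13^1*31^1*47^1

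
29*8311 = 241019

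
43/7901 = 43/7901 = 0.01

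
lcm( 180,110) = 1980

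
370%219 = 151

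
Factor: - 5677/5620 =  - 2^( - 2 )*5^( - 1 )*7^1*281^( - 1)*811^1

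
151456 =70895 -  - 80561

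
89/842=89/842  =  0.11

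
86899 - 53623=33276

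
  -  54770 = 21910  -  76680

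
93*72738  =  6764634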